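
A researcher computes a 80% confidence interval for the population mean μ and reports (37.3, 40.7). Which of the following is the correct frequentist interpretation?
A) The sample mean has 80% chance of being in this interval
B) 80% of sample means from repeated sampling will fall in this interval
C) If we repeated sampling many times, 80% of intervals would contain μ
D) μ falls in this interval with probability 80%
C

A) Wrong — x̄ is observed and sits in the interval by construction.
B) Wrong — coverage applies to intervals containing μ, not to future x̄ values.
C) Correct — this is the frequentist long-run coverage interpretation.
D) Wrong — μ is fixed; the randomness lives in the interval, not in μ.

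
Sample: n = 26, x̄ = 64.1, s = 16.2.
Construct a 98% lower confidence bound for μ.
μ ≥ 57.22

Lower bound (one-sided):
t* = 2.167 (one-sided for 98%)
Lower bound = x̄ - t* · s/√n = 64.1 - 2.167 · 16.2/√26 = 57.22

We are 98% confident that μ ≥ 57.22.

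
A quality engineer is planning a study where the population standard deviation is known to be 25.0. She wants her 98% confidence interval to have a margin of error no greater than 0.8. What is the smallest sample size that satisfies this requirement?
n ≥ 5284

For margin E ≤ 0.8:
n ≥ (z* · σ / E)²
n ≥ (2.326 · 25.0 / 0.8)²
n ≥ 5283.47

Minimum n = 5284 (rounding up)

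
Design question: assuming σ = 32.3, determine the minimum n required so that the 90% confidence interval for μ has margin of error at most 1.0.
n ≥ 2824

For margin E ≤ 1.0:
n ≥ (z* · σ / E)²
n ≥ (1.645 · 32.3 / 1.0)²
n ≥ 2823.17

Minimum n = 2824 (rounding up)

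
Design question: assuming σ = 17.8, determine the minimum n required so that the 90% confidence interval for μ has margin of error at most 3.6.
n ≥ 67

For margin E ≤ 3.6:
n ≥ (z* · σ / E)²
n ≥ (1.645 · 17.8 / 3.6)²
n ≥ 66.16

Minimum n = 67 (rounding up)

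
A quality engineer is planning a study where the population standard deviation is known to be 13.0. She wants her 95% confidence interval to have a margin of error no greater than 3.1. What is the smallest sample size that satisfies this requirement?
n ≥ 68

For margin E ≤ 3.1:
n ≥ (z* · σ / E)²
n ≥ (1.960 · 13.0 / 3.1)²
n ≥ 67.56

Minimum n = 68 (rounding up)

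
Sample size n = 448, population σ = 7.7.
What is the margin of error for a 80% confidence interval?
Margin of error = 0.47

Margin of error = z* · σ/√n
= 1.282 · 7.7/√448
= 1.282 · 7.7/21.1660
= 0.47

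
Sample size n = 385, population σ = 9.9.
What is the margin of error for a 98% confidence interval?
Margin of error = 1.17

Margin of error = z* · σ/√n
= 2.326 · 9.9/√385
= 2.326 · 9.9/19.6214
= 1.17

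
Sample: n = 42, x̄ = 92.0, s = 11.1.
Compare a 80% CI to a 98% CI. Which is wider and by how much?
98% CI is wider by 3.83

df = 41
80% CI: t* = 1.303, (89.77, 94.23), width = 2 · t* · s/√n = 4.46
98% CI: t* = 2.421, (87.85, 96.15), width = 2 · t* · s/√n = 8.29

The 98% CI is wider by 8.29 - 4.46 = 3.83.
Higher confidence requires a wider interval.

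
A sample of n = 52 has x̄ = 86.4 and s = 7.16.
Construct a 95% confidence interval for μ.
(84.41, 88.39)

t-interval (σ unknown):
df = n - 1 = 51
t* = 2.008 for 95% confidence

Margin of error = t* · s/√n = 2.008 · 7.16/√52 = 1.99

CI: (84.41, 88.39)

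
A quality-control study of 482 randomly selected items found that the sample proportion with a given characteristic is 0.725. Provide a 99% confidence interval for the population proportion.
(0.673, 0.777)

Proportion CI:
SE = √(p̂(1-p̂)/n) = √(0.725 · 0.275 / 482) = 0.02034

z* = 2.576
Margin = z* · SE = 2.576 · 0.02034 = 0.0524

CI: 0.725 ± 0.0524 = (0.673, 0.777)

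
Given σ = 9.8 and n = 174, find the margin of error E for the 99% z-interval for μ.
Margin of error = 1.91

Margin of error = z* · σ/√n
= 2.576 · 9.8/√174
= 2.576 · 9.8/13.1909
= 1.91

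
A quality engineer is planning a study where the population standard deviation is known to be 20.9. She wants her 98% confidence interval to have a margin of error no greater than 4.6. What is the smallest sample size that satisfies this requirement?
n ≥ 112

For margin E ≤ 4.6:
n ≥ (z* · σ / E)²
n ≥ (2.326 · 20.9 / 4.6)²
n ≥ 111.69

Minimum n = 112 (rounding up)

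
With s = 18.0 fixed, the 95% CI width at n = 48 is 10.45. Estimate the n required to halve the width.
n ≈ 192

CI width ∝ 1/√n
To reduce width by factor 2, need √n to grow by 2 → need 2² = 4 times as many samples.

Current: n = 48, width = 10.45
New: n = 192, width ≈ 5.12

Width reduced by factor of 10.45/5.12 = 2.04.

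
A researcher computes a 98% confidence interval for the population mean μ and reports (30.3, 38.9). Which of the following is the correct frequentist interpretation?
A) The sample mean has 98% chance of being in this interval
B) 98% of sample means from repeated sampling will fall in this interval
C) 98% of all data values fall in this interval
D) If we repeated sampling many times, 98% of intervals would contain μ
D

A) Wrong — x̄ is observed and sits in the interval by construction.
B) Wrong — coverage applies to intervals containing μ, not to future x̄ values.
C) Wrong — a CI is about the parameter μ, not individual data values.
D) Correct — this is the frequentist long-run coverage interpretation.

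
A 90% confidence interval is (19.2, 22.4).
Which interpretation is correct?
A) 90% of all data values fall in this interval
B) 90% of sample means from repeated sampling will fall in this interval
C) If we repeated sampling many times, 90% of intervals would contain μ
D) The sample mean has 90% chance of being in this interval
C

A) Wrong — a CI is about the parameter μ, not individual data values.
B) Wrong — coverage applies to intervals containing μ, not to future x̄ values.
C) Correct — this is the frequentist long-run coverage interpretation.
D) Wrong — x̄ is observed and sits in the interval by construction.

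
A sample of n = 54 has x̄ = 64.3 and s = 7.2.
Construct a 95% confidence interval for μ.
(62.33, 66.27)

t-interval (σ unknown):
df = n - 1 = 53
t* = 2.006 for 95% confidence

Margin of error = t* · s/√n = 2.006 · 7.2/√54 = 1.97

CI: (62.33, 66.27)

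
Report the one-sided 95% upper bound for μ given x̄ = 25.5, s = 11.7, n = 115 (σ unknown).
μ ≤ 27.31

Upper bound (one-sided):
t* = 1.658 (one-sided for 95%)
Upper bound = x̄ + t* · s/√n = 25.5 + 1.658 · 11.7/√115 = 27.31

We are 95% confident that μ ≤ 27.31.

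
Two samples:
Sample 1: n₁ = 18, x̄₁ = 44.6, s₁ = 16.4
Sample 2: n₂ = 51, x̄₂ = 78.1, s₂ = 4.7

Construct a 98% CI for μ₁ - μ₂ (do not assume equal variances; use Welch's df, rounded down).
(-43.57, -23.43)

Difference: x̄₁ - x̄₂ = -33.50
SE = √(s₁²/n₁ + s₂²/n₂) = √(16.4²/18 + 4.7²/51) = 3.9211
df = 17.99 → 17 (Welch–Satterthwaite, rounded down)
t* = 2.567

CI: -33.50 ± 2.567 · 3.9211 = -33.50 ± 10.07 = (-43.57, -23.43)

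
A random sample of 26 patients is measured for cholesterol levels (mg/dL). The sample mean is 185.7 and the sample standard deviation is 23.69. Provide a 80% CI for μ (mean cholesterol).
(179.59, 191.81)

t-interval (σ unknown):
df = n - 1 = 25
t* = 1.316 for 80% confidence

Margin of error = t* · s/√n = 1.316 · 23.69/√26 = 6.11

CI: (179.59, 191.81)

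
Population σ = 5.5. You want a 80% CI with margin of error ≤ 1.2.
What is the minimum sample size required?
n ≥ 35

For margin E ≤ 1.2:
n ≥ (z* · σ / E)²
n ≥ (1.282 · 5.5 / 1.2)²
n ≥ 34.53

Minimum n = 35 (rounding up)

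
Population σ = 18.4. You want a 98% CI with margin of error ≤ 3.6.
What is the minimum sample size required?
n ≥ 142

For margin E ≤ 3.6:
n ≥ (z* · σ / E)²
n ≥ (2.326 · 18.4 / 3.6)²
n ≥ 141.34

Minimum n = 142 (rounding up)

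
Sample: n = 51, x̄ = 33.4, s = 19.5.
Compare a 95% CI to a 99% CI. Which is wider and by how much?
99% CI is wider by 3.65

df = 50
95% CI: t* = 2.009, (27.91, 38.89), width = 2 · t* · s/√n = 10.97
99% CI: t* = 2.678, (26.09, 40.71), width = 2 · t* · s/√n = 14.62

The 99% CI is wider by 14.62 - 10.97 = 3.65.
Higher confidence requires a wider interval.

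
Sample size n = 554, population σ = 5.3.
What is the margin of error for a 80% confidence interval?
Margin of error = 0.29

Margin of error = z* · σ/√n
= 1.282 · 5.3/√554
= 1.282 · 5.3/23.5372
= 0.29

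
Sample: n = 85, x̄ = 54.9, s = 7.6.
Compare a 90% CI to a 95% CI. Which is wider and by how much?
95% CI is wider by 0.54

df = 84
90% CI: t* = 1.663, (53.53, 56.27), width = 2 · t* · s/√n = 2.74
95% CI: t* = 1.989, (53.26, 56.54), width = 2 · t* · s/√n = 3.28

The 95% CI is wider by 3.28 - 2.74 = 0.54.
Higher confidence requires a wider interval.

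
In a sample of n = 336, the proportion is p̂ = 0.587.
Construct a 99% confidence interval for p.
(0.518, 0.656)

Proportion CI:
SE = √(p̂(1-p̂)/n) = √(0.587 · 0.413 / 336) = 0.02686

z* = 2.576
Margin = z* · SE = 2.576 · 0.02686 = 0.0692

CI: 0.587 ± 0.0692 = (0.518, 0.656)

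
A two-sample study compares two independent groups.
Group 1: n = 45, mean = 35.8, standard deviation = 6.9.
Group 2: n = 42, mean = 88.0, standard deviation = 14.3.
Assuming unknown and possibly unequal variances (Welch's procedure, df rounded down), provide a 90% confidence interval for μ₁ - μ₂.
(-56.27, -48.13)

Difference: x̄₁ - x̄₂ = -52.20
SE = √(s₁²/n₁ + s₂²/n₂) = √(6.9²/45 + 14.3²/42) = 2.4345
df = 58.19 → 58 (Welch–Satterthwaite, rounded down)
t* = 1.672

CI: -52.20 ± 1.672 · 2.4345 = -52.20 ± 4.07 = (-56.27, -48.13)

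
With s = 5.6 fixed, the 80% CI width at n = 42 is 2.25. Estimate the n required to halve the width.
n ≈ 168

CI width ∝ 1/√n
To reduce width by factor 2, need √n to grow by 2 → need 2² = 4 times as many samples.

Current: n = 42, width = 2.25
New: n = 168, width ≈ 1.11

Width reduced by factor of 2.25/1.11 = 2.03.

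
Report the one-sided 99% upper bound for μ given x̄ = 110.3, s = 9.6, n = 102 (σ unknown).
μ ≤ 112.55

Upper bound (one-sided):
t* = 2.364 (one-sided for 99%)
Upper bound = x̄ + t* · s/√n = 110.3 + 2.364 · 9.6/√102 = 112.55

We are 99% confident that μ ≤ 112.55.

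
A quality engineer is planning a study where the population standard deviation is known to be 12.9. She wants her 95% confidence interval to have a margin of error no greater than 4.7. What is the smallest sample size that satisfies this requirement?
n ≥ 29

For margin E ≤ 4.7:
n ≥ (z* · σ / E)²
n ≥ (1.960 · 12.9 / 4.7)²
n ≥ 28.94

Minimum n = 29 (rounding up)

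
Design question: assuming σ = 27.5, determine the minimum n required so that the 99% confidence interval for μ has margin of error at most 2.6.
n ≥ 743

For margin E ≤ 2.6:
n ≥ (z* · σ / E)²
n ≥ (2.576 · 27.5 / 2.6)²
n ≥ 742.35

Minimum n = 743 (rounding up)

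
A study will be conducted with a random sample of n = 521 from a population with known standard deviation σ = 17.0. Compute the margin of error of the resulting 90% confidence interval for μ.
Margin of error = 1.23

Margin of error = z* · σ/√n
= 1.645 · 17.0/√521
= 1.645 · 17.0/22.8254
= 1.23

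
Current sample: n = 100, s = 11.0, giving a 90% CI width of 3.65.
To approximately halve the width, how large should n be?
n ≈ 400

CI width ∝ 1/√n
To reduce width by factor 2, need √n to grow by 2 → need 2² = 4 times as many samples.

Current: n = 100, width = 3.65
New: n = 400, width ≈ 1.81

Width reduced by factor of 3.65/1.81 = 2.02.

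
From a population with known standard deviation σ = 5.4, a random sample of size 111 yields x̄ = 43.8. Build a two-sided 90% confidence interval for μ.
(42.96, 44.64)

z-interval (σ known):
z* = 1.645 for 90% confidence

Margin of error = z* · σ/√n = 1.645 · 5.4/√111 = 0.84

CI: (43.8 - 0.84, 43.8 + 0.84) = (42.96, 44.64)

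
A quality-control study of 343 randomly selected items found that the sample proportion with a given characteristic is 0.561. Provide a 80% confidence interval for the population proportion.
(0.527, 0.595)

Proportion CI:
SE = √(p̂(1-p̂)/n) = √(0.561 · 0.439 / 343) = 0.02680

z* = 1.282
Margin = z* · SE = 1.282 · 0.02680 = 0.0344

CI: 0.561 ± 0.0344 = (0.527, 0.595)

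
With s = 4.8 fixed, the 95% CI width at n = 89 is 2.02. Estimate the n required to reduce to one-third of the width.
n ≈ 801

CI width ∝ 1/√n
To reduce width by factor 3, need √n to grow by 3 → need 3² = 9 times as many samples.

Current: n = 89, width = 2.02
New: n = 801, width ≈ 0.67

Width reduced by factor of 2.02/0.67 = 3.01.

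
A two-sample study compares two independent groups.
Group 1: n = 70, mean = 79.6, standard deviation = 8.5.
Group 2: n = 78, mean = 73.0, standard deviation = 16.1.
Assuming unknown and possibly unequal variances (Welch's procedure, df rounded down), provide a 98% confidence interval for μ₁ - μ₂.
(1.68, 11.52)

Difference: x̄₁ - x̄₂ = 6.60
SE = √(s₁²/n₁ + s₂²/n₂) = √(8.5²/70 + 16.1²/78) = 2.0869
df = 119.40 → 119 (Welch–Satterthwaite, rounded down)
t* = 2.358

CI: 6.60 ± 2.358 · 2.0869 = 6.60 ± 4.92 = (1.68, 11.52)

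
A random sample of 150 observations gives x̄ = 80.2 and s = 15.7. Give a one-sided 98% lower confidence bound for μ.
μ ≥ 77.54

Lower bound (one-sided):
t* = 2.072 (one-sided for 98%)
Lower bound = x̄ - t* · s/√n = 80.2 - 2.072 · 15.7/√150 = 77.54

We are 98% confident that μ ≥ 77.54.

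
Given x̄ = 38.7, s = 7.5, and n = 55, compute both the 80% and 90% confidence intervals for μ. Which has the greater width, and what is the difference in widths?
90% CI is wider by 0.77

df = 54
80% CI: t* = 1.297, (37.39, 40.01), width = 2 · t* · s/√n = 2.62
90% CI: t* = 1.674, (37.01, 40.39), width = 2 · t* · s/√n = 3.39

The 90% CI is wider by 3.39 - 2.62 = 0.77.
Higher confidence requires a wider interval.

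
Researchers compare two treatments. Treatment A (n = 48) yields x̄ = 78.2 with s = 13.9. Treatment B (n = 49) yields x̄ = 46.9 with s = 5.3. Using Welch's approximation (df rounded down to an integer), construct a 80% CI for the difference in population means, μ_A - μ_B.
(28.52, 34.08)

Difference: x̄₁ - x̄₂ = 31.30
SE = √(s₁²/n₁ + s₂²/n₂) = √(13.9²/48 + 5.3²/49) = 2.1444
df = 60.15 → 60 (Welch–Satterthwaite, rounded down)
t* = 1.296

CI: 31.30 ± 1.296 · 2.1444 = 31.30 ± 2.78 = (28.52, 34.08)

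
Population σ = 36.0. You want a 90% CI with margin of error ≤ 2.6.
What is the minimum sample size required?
n ≥ 519

For margin E ≤ 2.6:
n ≥ (z* · σ / E)²
n ≥ (1.645 · 36.0 / 2.6)²
n ≥ 518.79

Minimum n = 519 (rounding up)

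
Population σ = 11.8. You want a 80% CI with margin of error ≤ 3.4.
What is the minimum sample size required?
n ≥ 20

For margin E ≤ 3.4:
n ≥ (z* · σ / E)²
n ≥ (1.282 · 11.8 / 3.4)²
n ≥ 19.80

Minimum n = 20 (rounding up)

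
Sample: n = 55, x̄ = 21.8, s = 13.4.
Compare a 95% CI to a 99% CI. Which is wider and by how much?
99% CI is wider by 2.40

df = 54
95% CI: t* = 2.005, (18.18, 25.42), width = 2 · t* · s/√n = 7.25
99% CI: t* = 2.670, (16.98, 26.62), width = 2 · t* · s/√n = 9.65

The 99% CI is wider by 9.65 - 7.25 = 2.40.
Higher confidence requires a wider interval.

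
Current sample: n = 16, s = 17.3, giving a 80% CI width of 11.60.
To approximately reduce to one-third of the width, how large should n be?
n ≈ 144

CI width ∝ 1/√n
To reduce width by factor 3, need √n to grow by 3 → need 3² = 9 times as many samples.

Current: n = 16, width = 11.60
New: n = 144, width ≈ 3.71

Width reduced by factor of 11.60/3.71 = 3.13.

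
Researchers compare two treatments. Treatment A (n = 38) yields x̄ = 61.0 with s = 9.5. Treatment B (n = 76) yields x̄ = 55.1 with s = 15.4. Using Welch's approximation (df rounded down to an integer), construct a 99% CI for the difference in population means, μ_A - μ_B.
(-0.25, 12.05)

Difference: x̄₁ - x̄₂ = 5.90
SE = √(s₁²/n₁ + s₂²/n₂) = √(9.5²/38 + 15.4²/76) = 2.3443
df = 106.99 → 106 (Welch–Satterthwaite, rounded down)
t* = 2.623

CI: 5.90 ± 2.623 · 2.3443 = 5.90 ± 6.15 = (-0.25, 12.05)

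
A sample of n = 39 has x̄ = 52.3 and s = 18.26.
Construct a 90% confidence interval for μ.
(47.37, 57.23)

t-interval (σ unknown):
df = n - 1 = 38
t* = 1.686 for 90% confidence

Margin of error = t* · s/√n = 1.686 · 18.26/√39 = 4.93

CI: (47.37, 57.23)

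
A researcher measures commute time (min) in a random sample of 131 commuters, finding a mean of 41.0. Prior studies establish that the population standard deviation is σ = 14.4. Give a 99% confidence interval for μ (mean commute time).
(37.76, 44.24)

z-interval (σ known):
z* = 2.576 for 99% confidence

Margin of error = z* · σ/√n = 2.576 · 14.4/√131 = 3.24

CI: (41.0 - 3.24, 41.0 + 3.24) = (37.76, 44.24)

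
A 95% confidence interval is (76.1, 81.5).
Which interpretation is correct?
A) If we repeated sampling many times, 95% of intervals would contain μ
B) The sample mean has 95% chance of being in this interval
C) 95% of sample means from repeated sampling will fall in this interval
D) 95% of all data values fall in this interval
A

A) Correct — this is the frequentist long-run coverage interpretation.
B) Wrong — x̄ is observed and sits in the interval by construction.
C) Wrong — coverage applies to intervals containing μ, not to future x̄ values.
D) Wrong — a CI is about the parameter μ, not individual data values.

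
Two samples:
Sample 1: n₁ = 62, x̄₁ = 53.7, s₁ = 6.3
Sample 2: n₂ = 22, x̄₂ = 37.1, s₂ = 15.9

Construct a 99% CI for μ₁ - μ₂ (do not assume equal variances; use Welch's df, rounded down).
(6.82, 26.38)

Difference: x̄₁ - x̄₂ = 16.60
SE = √(s₁²/n₁ + s₂²/n₂) = √(6.3²/62 + 15.9²/22) = 3.4830
df = 23.38 → 23 (Welch–Satterthwaite, rounded down)
t* = 2.807

CI: 16.60 ± 2.807 · 3.4830 = 16.60 ± 9.78 = (6.82, 26.38)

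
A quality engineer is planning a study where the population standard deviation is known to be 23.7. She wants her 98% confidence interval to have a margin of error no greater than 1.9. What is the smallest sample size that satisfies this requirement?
n ≥ 842

For margin E ≤ 1.9:
n ≥ (z* · σ / E)²
n ≥ (2.326 · 23.7 / 1.9)²
n ≥ 841.80

Minimum n = 842 (rounding up)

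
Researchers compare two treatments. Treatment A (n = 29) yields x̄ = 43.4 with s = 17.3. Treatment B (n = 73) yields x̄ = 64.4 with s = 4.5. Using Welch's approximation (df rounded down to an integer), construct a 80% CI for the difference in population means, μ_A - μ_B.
(-25.27, -16.73)

Difference: x̄₁ - x̄₂ = -21.00
SE = √(s₁²/n₁ + s₂²/n₂) = √(17.3²/29 + 4.5²/73) = 3.2554
df = 29.52 → 29 (Welch–Satterthwaite, rounded down)
t* = 1.311

CI: -21.00 ± 1.311 · 3.2554 = -21.00 ± 4.27 = (-25.27, -16.73)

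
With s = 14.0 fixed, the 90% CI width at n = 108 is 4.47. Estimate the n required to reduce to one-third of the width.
n ≈ 972

CI width ∝ 1/√n
To reduce width by factor 3, need √n to grow by 3 → need 3² = 9 times as many samples.

Current: n = 108, width = 4.47
New: n = 972, width ≈ 1.48

Width reduced by factor of 4.47/1.48 = 3.02.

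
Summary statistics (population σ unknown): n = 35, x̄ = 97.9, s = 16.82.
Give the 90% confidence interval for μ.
(93.09, 102.71)

t-interval (σ unknown):
df = n - 1 = 34
t* = 1.691 for 90% confidence

Margin of error = t* · s/√n = 1.691 · 16.82/√35 = 4.81

CI: (93.09, 102.71)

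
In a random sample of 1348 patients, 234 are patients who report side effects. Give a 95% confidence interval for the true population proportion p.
(0.153, 0.194)

Proportion CI:
p̂ = 234/1348 = 0.17359
SE = √(p̂(1-p̂)/n) = √(0.17359 · 0.82641 / 1348) = 0.01032

z* = 1.960
Margin = z* · SE = 1.960 · 0.01032 = 0.0202

CI: 0.17359 ± 0.0202 = (0.153, 0.194)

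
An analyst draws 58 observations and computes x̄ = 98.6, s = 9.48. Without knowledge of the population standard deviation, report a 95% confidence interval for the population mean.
(96.11, 101.09)

t-interval (σ unknown):
df = n - 1 = 57
t* = 2.002 for 95% confidence

Margin of error = t* · s/√n = 2.002 · 9.48/√58 = 2.49

CI: (96.11, 101.09)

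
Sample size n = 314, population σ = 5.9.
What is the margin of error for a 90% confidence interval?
Margin of error = 0.55

Margin of error = z* · σ/√n
= 1.645 · 5.9/√314
= 1.645 · 5.9/17.7200
= 0.55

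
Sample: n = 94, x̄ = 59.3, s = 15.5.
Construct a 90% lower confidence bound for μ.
μ ≥ 57.24

Lower bound (one-sided):
t* = 1.291 (one-sided for 90%)
Lower bound = x̄ - t* · s/√n = 59.3 - 1.291 · 15.5/√94 = 57.24

We are 90% confident that μ ≥ 57.24.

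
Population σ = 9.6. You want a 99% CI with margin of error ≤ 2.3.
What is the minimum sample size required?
n ≥ 116

For margin E ≤ 2.3:
n ≥ (z* · σ / E)²
n ≥ (2.576 · 9.6 / 2.3)²
n ≥ 115.61

Minimum n = 116 (rounding up)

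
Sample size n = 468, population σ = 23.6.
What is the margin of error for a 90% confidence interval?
Margin of error = 1.79

Margin of error = z* · σ/√n
= 1.645 · 23.6/√468
= 1.645 · 23.6/21.6333
= 1.79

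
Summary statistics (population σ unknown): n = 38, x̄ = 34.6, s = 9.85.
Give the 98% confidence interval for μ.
(30.72, 38.48)

t-interval (σ unknown):
df = n - 1 = 37
t* = 2.431 for 98% confidence

Margin of error = t* · s/√n = 2.431 · 9.85/√38 = 3.88

CI: (30.72, 38.48)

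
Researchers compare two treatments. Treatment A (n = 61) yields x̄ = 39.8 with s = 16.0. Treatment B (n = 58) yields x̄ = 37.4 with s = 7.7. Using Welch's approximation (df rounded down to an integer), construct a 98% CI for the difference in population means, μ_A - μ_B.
(-3.01, 7.81)

Difference: x̄₁ - x̄₂ = 2.40
SE = √(s₁²/n₁ + s₂²/n₂) = √(16.0²/61 + 7.7²/58) = 2.2845
df = 87.34 → 87 (Welch–Satterthwaite, rounded down)
t* = 2.370

CI: 2.40 ± 2.370 · 2.2845 = 2.40 ± 5.41 = (-3.01, 7.81)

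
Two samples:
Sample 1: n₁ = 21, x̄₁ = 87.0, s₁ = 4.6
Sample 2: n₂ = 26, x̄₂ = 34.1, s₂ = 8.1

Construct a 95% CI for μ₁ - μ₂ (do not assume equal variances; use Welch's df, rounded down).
(49.10, 56.70)

Difference: x̄₁ - x̄₂ = 52.90
SE = √(s₁²/n₁ + s₂²/n₂) = √(4.6²/21 + 8.1²/26) = 1.8791
df = 40.82 → 40 (Welch–Satterthwaite, rounded down)
t* = 2.021

CI: 52.90 ± 2.021 · 1.8791 = 52.90 ± 3.80 = (49.10, 56.70)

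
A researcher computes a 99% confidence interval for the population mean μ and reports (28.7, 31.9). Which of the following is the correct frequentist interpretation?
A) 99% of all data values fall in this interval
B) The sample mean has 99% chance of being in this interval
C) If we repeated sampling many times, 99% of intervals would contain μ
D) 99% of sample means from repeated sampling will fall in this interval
C

A) Wrong — a CI is about the parameter μ, not individual data values.
B) Wrong — x̄ is observed and sits in the interval by construction.
C) Correct — this is the frequentist long-run coverage interpretation.
D) Wrong — coverage applies to intervals containing μ, not to future x̄ values.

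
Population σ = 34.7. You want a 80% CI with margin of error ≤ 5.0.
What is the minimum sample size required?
n ≥ 80

For margin E ≤ 5.0:
n ≥ (z* · σ / E)²
n ≥ (1.282 · 34.7 / 5.0)²
n ≥ 79.16

Minimum n = 80 (rounding up)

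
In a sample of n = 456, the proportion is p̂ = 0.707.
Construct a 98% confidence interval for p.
(0.657, 0.757)

Proportion CI:
SE = √(p̂(1-p̂)/n) = √(0.707 · 0.293 / 456) = 0.02131

z* = 2.326
Margin = z* · SE = 2.326 · 0.02131 = 0.0496

CI: 0.707 ± 0.0496 = (0.657, 0.757)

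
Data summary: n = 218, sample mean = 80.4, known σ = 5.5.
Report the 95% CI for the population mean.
(79.67, 81.13)

z-interval (σ known):
z* = 1.960 for 95% confidence

Margin of error = z* · σ/√n = 1.960 · 5.5/√218 = 0.73

CI: (80.4 - 0.73, 80.4 + 0.73) = (79.67, 81.13)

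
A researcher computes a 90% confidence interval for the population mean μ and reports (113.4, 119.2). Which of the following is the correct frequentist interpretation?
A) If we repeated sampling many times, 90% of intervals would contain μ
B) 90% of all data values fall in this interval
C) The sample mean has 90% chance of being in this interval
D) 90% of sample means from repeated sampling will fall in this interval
A

A) Correct — this is the frequentist long-run coverage interpretation.
B) Wrong — a CI is about the parameter μ, not individual data values.
C) Wrong — x̄ is observed and sits in the interval by construction.
D) Wrong — coverage applies to intervals containing μ, not to future x̄ values.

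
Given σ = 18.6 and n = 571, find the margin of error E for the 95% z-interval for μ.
Margin of error = 1.53

Margin of error = z* · σ/√n
= 1.960 · 18.6/√571
= 1.960 · 18.6/23.8956
= 1.53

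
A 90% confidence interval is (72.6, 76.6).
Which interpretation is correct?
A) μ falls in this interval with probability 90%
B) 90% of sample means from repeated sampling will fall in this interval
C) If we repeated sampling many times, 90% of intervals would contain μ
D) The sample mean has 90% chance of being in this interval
C

A) Wrong — μ is fixed; the randomness lives in the interval, not in μ.
B) Wrong — coverage applies to intervals containing μ, not to future x̄ values.
C) Correct — this is the frequentist long-run coverage interpretation.
D) Wrong — x̄ is observed and sits in the interval by construction.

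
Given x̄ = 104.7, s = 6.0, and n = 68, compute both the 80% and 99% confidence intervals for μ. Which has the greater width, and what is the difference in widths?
99% CI is wider by 1.98

df = 67
80% CI: t* = 1.294, (103.76, 105.64), width = 2 · t* · s/√n = 1.88
99% CI: t* = 2.651, (102.77, 106.63), width = 2 · t* · s/√n = 3.86

The 99% CI is wider by 3.86 - 1.88 = 1.98.
Higher confidence requires a wider interval.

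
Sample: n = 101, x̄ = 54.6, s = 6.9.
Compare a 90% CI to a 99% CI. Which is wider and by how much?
99% CI is wider by 1.33

df = 100
90% CI: t* = 1.660, (53.46, 55.74), width = 2 · t* · s/√n = 2.28
99% CI: t* = 2.626, (52.80, 56.40), width = 2 · t* · s/√n = 3.61

The 99% CI is wider by 3.61 - 2.28 = 1.33.
Higher confidence requires a wider interval.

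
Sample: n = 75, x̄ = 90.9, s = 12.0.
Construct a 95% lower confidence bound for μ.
μ ≥ 88.59

Lower bound (one-sided):
t* = 1.666 (one-sided for 95%)
Lower bound = x̄ - t* · s/√n = 90.9 - 1.666 · 12.0/√75 = 88.59

We are 95% confident that μ ≥ 88.59.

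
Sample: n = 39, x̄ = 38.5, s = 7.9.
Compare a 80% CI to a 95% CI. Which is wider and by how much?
95% CI is wider by 1.82

df = 38
80% CI: t* = 1.304, (36.85, 40.15), width = 2 · t* · s/√n = 3.30
95% CI: t* = 2.024, (35.94, 41.06), width = 2 · t* · s/√n = 5.12

The 95% CI is wider by 5.12 - 3.30 = 1.82.
Higher confidence requires a wider interval.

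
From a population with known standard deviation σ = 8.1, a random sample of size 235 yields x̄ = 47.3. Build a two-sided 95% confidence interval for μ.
(46.26, 48.34)

z-interval (σ known):
z* = 1.960 for 95% confidence

Margin of error = z* · σ/√n = 1.960 · 8.1/√235 = 1.04

CI: (47.3 - 1.04, 47.3 + 1.04) = (46.26, 48.34)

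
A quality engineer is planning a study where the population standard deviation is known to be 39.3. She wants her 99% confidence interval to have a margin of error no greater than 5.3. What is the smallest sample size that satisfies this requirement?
n ≥ 365

For margin E ≤ 5.3:
n ≥ (z* · σ / E)²
n ≥ (2.576 · 39.3 / 5.3)²
n ≥ 364.86

Minimum n = 365 (rounding up)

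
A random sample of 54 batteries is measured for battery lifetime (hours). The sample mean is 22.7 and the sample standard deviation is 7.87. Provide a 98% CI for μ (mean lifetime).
(20.13, 25.27)

t-interval (σ unknown):
df = n - 1 = 53
t* = 2.399 for 98% confidence

Margin of error = t* · s/√n = 2.399 · 7.87/√54 = 2.57

CI: (20.13, 25.27)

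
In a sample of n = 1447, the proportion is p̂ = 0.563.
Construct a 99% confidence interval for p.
(0.529, 0.597)

Proportion CI:
SE = √(p̂(1-p̂)/n) = √(0.563 · 0.437 / 1447) = 0.01304

z* = 2.576
Margin = z* · SE = 2.576 · 0.01304 = 0.0336

CI: 0.563 ± 0.0336 = (0.529, 0.597)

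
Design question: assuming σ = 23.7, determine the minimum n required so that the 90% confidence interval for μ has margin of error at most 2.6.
n ≥ 225

For margin E ≤ 2.6:
n ≥ (z* · σ / E)²
n ≥ (1.645 · 23.7 / 2.6)²
n ≥ 224.84

Minimum n = 225 (rounding up)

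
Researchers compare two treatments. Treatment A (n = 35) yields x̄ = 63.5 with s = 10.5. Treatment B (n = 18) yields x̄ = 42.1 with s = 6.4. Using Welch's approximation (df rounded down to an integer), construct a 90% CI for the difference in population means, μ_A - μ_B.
(17.49, 25.31)

Difference: x̄₁ - x̄₂ = 21.40
SE = √(s₁²/n₁ + s₂²/n₂) = √(10.5²/35 + 6.4²/18) = 2.3293
df = 49.35 → 49 (Welch–Satterthwaite, rounded down)
t* = 1.677

CI: 21.40 ± 1.677 · 2.3293 = 21.40 ± 3.91 = (17.49, 25.31)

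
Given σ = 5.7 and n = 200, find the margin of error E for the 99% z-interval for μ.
Margin of error = 1.04

Margin of error = z* · σ/√n
= 2.576 · 5.7/√200
= 2.576 · 5.7/14.1421
= 1.04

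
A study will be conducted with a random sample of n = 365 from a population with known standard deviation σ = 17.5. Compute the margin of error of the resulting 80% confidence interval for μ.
Margin of error = 1.17

Margin of error = z* · σ/√n
= 1.282 · 17.5/√365
= 1.282 · 17.5/19.1050
= 1.17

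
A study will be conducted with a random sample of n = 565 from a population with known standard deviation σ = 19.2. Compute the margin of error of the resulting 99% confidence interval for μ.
Margin of error = 2.08

Margin of error = z* · σ/√n
= 2.576 · 19.2/√565
= 2.576 · 19.2/23.7697
= 2.08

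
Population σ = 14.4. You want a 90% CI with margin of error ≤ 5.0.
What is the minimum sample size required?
n ≥ 23

For margin E ≤ 5.0:
n ≥ (z* · σ / E)²
n ≥ (1.645 · 14.4 / 5.0)²
n ≥ 22.44

Minimum n = 23 (rounding up)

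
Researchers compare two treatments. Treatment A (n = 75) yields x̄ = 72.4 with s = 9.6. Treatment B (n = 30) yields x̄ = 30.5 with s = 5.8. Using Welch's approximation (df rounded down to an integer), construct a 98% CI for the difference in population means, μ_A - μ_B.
(38.27, 45.53)

Difference: x̄₁ - x̄₂ = 41.90
SE = √(s₁²/n₁ + s₂²/n₂) = √(9.6²/75 + 5.8²/30) = 1.5330
df = 86.62 → 86 (Welch–Satterthwaite, rounded down)
t* = 2.370

CI: 41.90 ± 2.370 · 1.5330 = 41.90 ± 3.63 = (38.27, 45.53)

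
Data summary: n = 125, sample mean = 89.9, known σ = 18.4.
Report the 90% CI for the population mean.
(87.19, 92.61)

z-interval (σ known):
z* = 1.645 for 90% confidence

Margin of error = z* · σ/√n = 1.645 · 18.4/√125 = 2.71

CI: (89.9 - 2.71, 89.9 + 2.71) = (87.19, 92.61)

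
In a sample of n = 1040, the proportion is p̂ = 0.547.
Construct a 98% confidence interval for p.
(0.511, 0.583)

Proportion CI:
SE = √(p̂(1-p̂)/n) = √(0.547 · 0.453 / 1040) = 0.01544

z* = 2.326
Margin = z* · SE = 2.326 · 0.01544 = 0.0359

CI: 0.547 ± 0.0359 = (0.511, 0.583)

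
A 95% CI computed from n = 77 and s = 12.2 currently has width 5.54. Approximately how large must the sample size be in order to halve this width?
n ≈ 308

CI width ∝ 1/√n
To reduce width by factor 2, need √n to grow by 2 → need 2² = 4 times as many samples.

Current: n = 77, width = 5.54
New: n = 308, width ≈ 2.74

Width reduced by factor of 5.54/2.74 = 2.02.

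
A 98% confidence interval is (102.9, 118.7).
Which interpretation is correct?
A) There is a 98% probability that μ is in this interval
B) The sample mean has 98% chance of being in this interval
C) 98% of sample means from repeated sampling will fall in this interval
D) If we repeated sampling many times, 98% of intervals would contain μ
D

A) Wrong — μ is fixed; the randomness lives in the interval, not in μ.
B) Wrong — x̄ is observed and sits in the interval by construction.
C) Wrong — coverage applies to intervals containing μ, not to future x̄ values.
D) Correct — this is the frequentist long-run coverage interpretation.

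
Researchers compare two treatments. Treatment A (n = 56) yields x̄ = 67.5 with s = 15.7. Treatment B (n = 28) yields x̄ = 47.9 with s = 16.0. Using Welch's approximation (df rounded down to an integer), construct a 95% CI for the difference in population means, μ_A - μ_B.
(12.22, 26.98)

Difference: x̄₁ - x̄₂ = 19.60
SE = √(s₁²/n₁ + s₂²/n₂) = √(15.7²/56 + 16.0²/28) = 3.6803
df = 53.20 → 53 (Welch–Satterthwaite, rounded down)
t* = 2.006

CI: 19.60 ± 2.006 · 3.6803 = 19.60 ± 7.38 = (12.22, 26.98)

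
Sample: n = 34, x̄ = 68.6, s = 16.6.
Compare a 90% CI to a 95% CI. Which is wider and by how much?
95% CI is wider by 1.96

df = 33
90% CI: t* = 1.692, (63.78, 73.42), width = 2 · t* · s/√n = 9.63
95% CI: t* = 2.035, (62.81, 74.39), width = 2 · t* · s/√n = 11.59

The 95% CI is wider by 11.59 - 9.63 = 1.96.
Higher confidence requires a wider interval.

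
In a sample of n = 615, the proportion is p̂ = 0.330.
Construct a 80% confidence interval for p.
(0.306, 0.354)

Proportion CI:
SE = √(p̂(1-p̂)/n) = √(0.330 · 0.670 / 615) = 0.01896

z* = 1.282
Margin = z* · SE = 1.282 · 0.01896 = 0.0243

CI: 0.330 ± 0.0243 = (0.306, 0.354)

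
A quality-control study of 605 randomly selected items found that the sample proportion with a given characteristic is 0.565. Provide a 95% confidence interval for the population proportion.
(0.525, 0.605)

Proportion CI:
SE = √(p̂(1-p̂)/n) = √(0.565 · 0.435 / 605) = 0.02016

z* = 1.960
Margin = z* · SE = 1.960 · 0.02016 = 0.0395

CI: 0.565 ± 0.0395 = (0.525, 0.605)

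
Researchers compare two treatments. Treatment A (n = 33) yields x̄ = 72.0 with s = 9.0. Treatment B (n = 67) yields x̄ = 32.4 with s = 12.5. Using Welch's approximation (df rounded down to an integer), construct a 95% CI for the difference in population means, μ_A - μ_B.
(35.25, 43.95)

Difference: x̄₁ - x̄₂ = 39.60
SE = √(s₁²/n₁ + s₂²/n₂) = √(9.0²/33 + 12.5²/67) = 2.1878
df = 84.65 → 84 (Welch–Satterthwaite, rounded down)
t* = 1.989

CI: 39.60 ± 1.989 · 2.1878 = 39.60 ± 4.35 = (35.25, 43.95)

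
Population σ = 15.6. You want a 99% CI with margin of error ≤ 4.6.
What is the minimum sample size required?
n ≥ 77

For margin E ≤ 4.6:
n ≥ (z* · σ / E)²
n ≥ (2.576 · 15.6 / 4.6)²
n ≥ 76.32

Minimum n = 77 (rounding up)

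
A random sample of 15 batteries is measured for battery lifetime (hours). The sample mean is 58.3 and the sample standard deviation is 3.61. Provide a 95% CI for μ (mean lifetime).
(56.30, 60.30)

t-interval (σ unknown):
df = n - 1 = 14
t* = 2.145 for 95% confidence

Margin of error = t* · s/√n = 2.145 · 3.61/√15 = 2.00

CI: (56.30, 60.30)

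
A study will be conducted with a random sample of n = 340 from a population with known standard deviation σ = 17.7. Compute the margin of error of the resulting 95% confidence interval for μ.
Margin of error = 1.88

Margin of error = z* · σ/√n
= 1.960 · 17.7/√340
= 1.960 · 17.7/18.4391
= 1.88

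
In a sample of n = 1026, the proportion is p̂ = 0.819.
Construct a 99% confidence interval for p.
(0.788, 0.850)

Proportion CI:
SE = √(p̂(1-p̂)/n) = √(0.819 · 0.181 / 1026) = 0.01202

z* = 2.576
Margin = z* · SE = 2.576 · 0.01202 = 0.0310

CI: 0.819 ± 0.0310 = (0.788, 0.850)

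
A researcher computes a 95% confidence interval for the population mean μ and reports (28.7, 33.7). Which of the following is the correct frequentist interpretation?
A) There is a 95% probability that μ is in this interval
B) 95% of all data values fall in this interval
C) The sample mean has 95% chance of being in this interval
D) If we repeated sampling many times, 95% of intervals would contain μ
D

A) Wrong — μ is fixed; the randomness lives in the interval, not in μ.
B) Wrong — a CI is about the parameter μ, not individual data values.
C) Wrong — x̄ is observed and sits in the interval by construction.
D) Correct — this is the frequentist long-run coverage interpretation.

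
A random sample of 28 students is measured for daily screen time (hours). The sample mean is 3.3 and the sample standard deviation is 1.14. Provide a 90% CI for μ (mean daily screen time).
(2.93, 3.67)

t-interval (σ unknown):
df = n - 1 = 27
t* = 1.703 for 90% confidence

Margin of error = t* · s/√n = 1.703 · 1.14/√28 = 0.37

CI: (2.93, 3.67)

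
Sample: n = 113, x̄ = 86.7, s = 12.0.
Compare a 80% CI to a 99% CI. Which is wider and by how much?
99% CI is wider by 3.01

df = 112
80% CI: t* = 1.289, (85.24, 88.16), width = 2 · t* · s/√n = 2.91
99% CI: t* = 2.620, (83.74, 89.66), width = 2 · t* · s/√n = 5.92

The 99% CI is wider by 5.92 - 2.91 = 3.01.
Higher confidence requires a wider interval.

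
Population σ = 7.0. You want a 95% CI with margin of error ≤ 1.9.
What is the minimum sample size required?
n ≥ 53

For margin E ≤ 1.9:
n ≥ (z* · σ / E)²
n ≥ (1.960 · 7.0 / 1.9)²
n ≥ 52.14

Minimum n = 53 (rounding up)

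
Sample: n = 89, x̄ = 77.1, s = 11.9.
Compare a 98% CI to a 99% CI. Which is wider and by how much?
99% CI is wider by 0.66

df = 88
98% CI: t* = 2.369, (74.11, 80.09), width = 2 · t* · s/√n = 5.98
99% CI: t* = 2.633, (73.78, 80.42), width = 2 · t* · s/√n = 6.64

The 99% CI is wider by 6.64 - 5.98 = 0.66.
Higher confidence requires a wider interval.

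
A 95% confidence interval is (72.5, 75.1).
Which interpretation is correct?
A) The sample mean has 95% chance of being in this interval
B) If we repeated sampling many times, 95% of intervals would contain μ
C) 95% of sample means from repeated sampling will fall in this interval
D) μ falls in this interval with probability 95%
B

A) Wrong — x̄ is observed and sits in the interval by construction.
B) Correct — this is the frequentist long-run coverage interpretation.
C) Wrong — coverage applies to intervals containing μ, not to future x̄ values.
D) Wrong — μ is fixed; the randomness lives in the interval, not in μ.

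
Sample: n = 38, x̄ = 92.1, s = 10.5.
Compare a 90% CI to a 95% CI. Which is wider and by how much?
95% CI is wider by 1.15

df = 37
90% CI: t* = 1.687, (89.23, 94.97), width = 2 · t* · s/√n = 5.75
95% CI: t* = 2.026, (88.65, 95.55), width = 2 · t* · s/√n = 6.90

The 95% CI is wider by 6.90 - 5.75 = 1.15.
Higher confidence requires a wider interval.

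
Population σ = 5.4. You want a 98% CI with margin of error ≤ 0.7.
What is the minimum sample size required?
n ≥ 322

For margin E ≤ 0.7:
n ≥ (z* · σ / E)²
n ≥ (2.326 · 5.4 / 0.7)²
n ≥ 321.97

Minimum n = 322 (rounding up)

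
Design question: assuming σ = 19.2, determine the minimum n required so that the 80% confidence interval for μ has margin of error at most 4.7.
n ≥ 28

For margin E ≤ 4.7:
n ≥ (z* · σ / E)²
n ≥ (1.282 · 19.2 / 4.7)²
n ≥ 27.43

Minimum n = 28 (rounding up)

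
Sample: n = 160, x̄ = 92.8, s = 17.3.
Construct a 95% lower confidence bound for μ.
μ ≥ 90.54

Lower bound (one-sided):
t* = 1.654 (one-sided for 95%)
Lower bound = x̄ - t* · s/√n = 92.8 - 1.654 · 17.3/√160 = 90.54

We are 95% confident that μ ≥ 90.54.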